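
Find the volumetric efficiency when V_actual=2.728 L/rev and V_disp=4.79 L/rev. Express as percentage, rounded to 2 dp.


eta_v = (V_actual / V_disp) * 100
Ratio = 2.728 / 4.79 = 0.5695
eta_v = 0.5695 * 100 = 56.95%


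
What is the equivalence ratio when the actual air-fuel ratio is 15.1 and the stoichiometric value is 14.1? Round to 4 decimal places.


phi = AFR_stoich / AFR_actual
phi = 14.1 / 15.1 = 0.9338


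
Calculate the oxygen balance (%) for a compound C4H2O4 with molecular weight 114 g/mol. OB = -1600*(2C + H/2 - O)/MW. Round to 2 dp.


OB = -1600 * (2C + H/2 - O) / MW
Inner = 2*4 + 2/2 - 4 = 5.00
OB = -1600 * 5.00 / 114 = -70.18%


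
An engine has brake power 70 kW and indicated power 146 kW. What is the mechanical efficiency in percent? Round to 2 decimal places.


eta_mech = (BP / IP) * 100
Ratio = 70 / 146 = 0.4795
eta_mech = 0.4795 * 100 = 47.95%


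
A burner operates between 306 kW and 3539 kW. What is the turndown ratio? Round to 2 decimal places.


TDR = Q_max / Q_min
TDR = 3539 / 306 = 11.57


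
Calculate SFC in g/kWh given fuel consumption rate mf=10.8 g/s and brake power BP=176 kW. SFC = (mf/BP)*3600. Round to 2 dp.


SFC = (mf / BP) * 3600
Rate = 10.8 / 176 = 0.061364 g/(s*kW)
SFC = 0.061364 * 3600 = 220.91 g/kWh


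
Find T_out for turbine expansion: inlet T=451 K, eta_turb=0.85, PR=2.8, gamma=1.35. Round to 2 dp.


T_out = T_in * (1 - eta * (1 - PR^(-(gamma-1)/gamma)))
Exponent = -(1.35-1)/1.35 = -0.25925926
PR^exp = 2.8^(-0.25925926) = 0.76572026
Factor = 1 - 0.85*(1 - 0.76572026) = 0.80086222
T_out = 451 * 0.80086222 = 361.19 K


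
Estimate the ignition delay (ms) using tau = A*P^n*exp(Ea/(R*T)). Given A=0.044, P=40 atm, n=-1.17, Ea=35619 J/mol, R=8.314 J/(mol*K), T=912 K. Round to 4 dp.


tau = A * P^n * exp(Ea/(R*T))
P^n = 40^(-1.17) = 0.01335334
Ea/(R*T) = 35619/(8.314*912) = 4.697609
exp(Ea/(R*T)) = 109.684601
tau = 0.044 * 0.01335334 * 109.684601 = 0.0644 ms


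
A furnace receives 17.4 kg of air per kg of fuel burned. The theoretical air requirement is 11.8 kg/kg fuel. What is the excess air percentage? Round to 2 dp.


Excess air = actual - stoichiometric = 17.4 - 11.8 = 5.60 kg/kg fuel
Excess air % = (excess / stoich) * 100 = (5.60 / 11.8) * 100 = 47.46%


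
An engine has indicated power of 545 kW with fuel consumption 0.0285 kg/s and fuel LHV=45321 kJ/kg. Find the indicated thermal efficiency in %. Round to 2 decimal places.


eta_ith = (IP / (mf * LHV)) * 100
Denominator = 0.0285 * 45321 = 1291.6485 kW
eta_ith = (545 / 1291.6485) * 100 = 42.19%


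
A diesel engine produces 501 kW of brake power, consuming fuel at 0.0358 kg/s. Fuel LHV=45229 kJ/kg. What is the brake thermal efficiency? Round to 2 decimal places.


eta_BTE = (BP / (mf * LHV)) * 100
Denominator = 0.0358 * 45229 = 1619.1982 kW
eta_BTE = (501 / 1619.1982) * 100 = 30.94%


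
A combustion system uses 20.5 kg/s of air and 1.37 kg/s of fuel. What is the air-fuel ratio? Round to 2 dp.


AFR = m_air / m_fuel
AFR = 20.5 / 1.37 = 14.96


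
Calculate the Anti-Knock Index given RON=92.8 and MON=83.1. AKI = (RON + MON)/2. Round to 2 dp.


AKI = (RON + MON) / 2
AKI = (92.8 + 83.1) / 2
AKI = 175.9 / 2 = 87.95


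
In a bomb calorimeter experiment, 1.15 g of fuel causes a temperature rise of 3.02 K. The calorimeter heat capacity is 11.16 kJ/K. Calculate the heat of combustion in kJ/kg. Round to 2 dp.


Hc = C_cal * delta_T / m_fuel
Q_released = 11.16 * 3.02 = 33.7032 kJ
m_fuel = 1.15 g = 1.15/1000 kg = 0.001150 kg
Hc = 33.7032 / 0.001150 = 29307.13 kJ/kg


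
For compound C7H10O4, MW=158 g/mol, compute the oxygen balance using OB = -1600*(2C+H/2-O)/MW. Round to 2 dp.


OB = -1600 * (2C + H/2 - O) / MW
Inner = 2*7 + 10/2 - 4 = 15.00
OB = -1600 * 15.00 / 158 = -151.90%


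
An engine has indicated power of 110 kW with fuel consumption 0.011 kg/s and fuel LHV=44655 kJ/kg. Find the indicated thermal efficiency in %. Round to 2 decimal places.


eta_ith = (IP / (mf * LHV)) * 100
Denominator = 0.011 * 44655 = 491.2050 kW
eta_ith = (110 / 491.2050) * 100 = 22.39%


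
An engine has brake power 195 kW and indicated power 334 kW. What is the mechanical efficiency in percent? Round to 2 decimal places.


eta_mech = (BP / IP) * 100
Ratio = 195 / 334 = 0.5838
eta_mech = 0.5838 * 100 = 58.38%


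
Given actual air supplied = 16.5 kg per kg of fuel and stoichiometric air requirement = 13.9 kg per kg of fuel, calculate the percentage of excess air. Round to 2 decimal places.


Excess air = actual - stoichiometric = 16.5 - 13.9 = 2.60 kg/kg fuel
Excess air % = (excess / stoich) * 100 = (2.60 / 13.9) * 100 = 18.71%


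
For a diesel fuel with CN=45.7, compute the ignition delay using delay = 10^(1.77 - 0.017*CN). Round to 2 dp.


delay = 10^(1.77 - 0.017*CN)
Exponent = 1.77 - 0.017*45.7 = 0.9931
delay = 10^0.9931 = 9.84 ms


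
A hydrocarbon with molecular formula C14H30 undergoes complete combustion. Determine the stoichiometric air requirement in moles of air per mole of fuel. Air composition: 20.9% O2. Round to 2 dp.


Balanced combustion: C14H30 + 21.5 O2 -> 14 CO2 + 15 H2O
O2 needed = C + H/4 = 14 + 30/4 = 21.50 moles
Air moles = O2 / 0.209 = 21.50 / 0.209 = 102.87 moles air


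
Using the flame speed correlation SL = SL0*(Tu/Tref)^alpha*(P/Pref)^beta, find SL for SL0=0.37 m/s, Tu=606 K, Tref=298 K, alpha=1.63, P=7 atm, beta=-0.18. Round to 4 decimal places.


SL = SL0 * (Tu/Tref)^alpha * (P/Pref)^beta
T ratio = 606/298 = 2.03355705
(T ratio)^alpha = 2.03355705^1.63 = 3.180225
(P/Pref)^beta = 7^(-0.18) = 0.704502
SL = 0.37 * 3.180225 * 0.704502 = 0.8290 m/s


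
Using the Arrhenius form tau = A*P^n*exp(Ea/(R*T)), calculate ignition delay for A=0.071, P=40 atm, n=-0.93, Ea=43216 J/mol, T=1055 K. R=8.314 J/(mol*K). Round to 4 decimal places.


tau = A * P^n * exp(Ea/(R*T))
P^n = 40^(-0.93) = 0.03236564
Ea/(R*T) = 43216/(8.314*1055) = 4.926995
exp(Ea/(R*T)) = 137.964252
tau = 0.071 * 0.03236564 * 137.964252 = 0.3170 ms


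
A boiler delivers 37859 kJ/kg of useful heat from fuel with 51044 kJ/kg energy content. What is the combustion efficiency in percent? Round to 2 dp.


Efficiency = (Q_useful / Q_fuel) * 100
Efficiency = (37859 / 51044) * 100
Efficiency = 0.7417 * 100 = 74.17%


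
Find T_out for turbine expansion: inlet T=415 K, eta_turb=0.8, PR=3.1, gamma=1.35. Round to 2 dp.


T_out = T_in * (1 - eta * (1 - PR^(-(gamma-1)/gamma)))
Exponent = -(1.35-1)/1.35 = -0.25925926
PR^exp = 3.1^(-0.25925926) = 0.74577862
Factor = 1 - 0.8*(1 - 0.74577862) = 0.79662290
T_out = 415 * 0.79662290 = 330.60 K


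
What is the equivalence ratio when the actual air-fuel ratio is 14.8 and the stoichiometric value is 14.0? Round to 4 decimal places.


phi = AFR_stoich / AFR_actual
phi = 14.0 / 14.8 = 0.9459


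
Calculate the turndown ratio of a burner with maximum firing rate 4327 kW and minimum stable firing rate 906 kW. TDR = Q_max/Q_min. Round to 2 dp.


TDR = Q_max / Q_min
TDR = 4327 / 906 = 4.78


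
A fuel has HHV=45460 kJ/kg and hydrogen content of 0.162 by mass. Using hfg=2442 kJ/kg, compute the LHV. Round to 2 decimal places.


LHV = HHV - hfg * 9 * H
Water correction = 2442 * 9 * 0.162 = 3560.436 kJ/kg
LHV = 45460 - 3560.436 = 41899.56 kJ/kg


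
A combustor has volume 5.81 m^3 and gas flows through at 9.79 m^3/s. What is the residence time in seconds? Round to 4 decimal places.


tau = V / Q_flow
tau = 5.81 / 9.79 = 0.5935 s


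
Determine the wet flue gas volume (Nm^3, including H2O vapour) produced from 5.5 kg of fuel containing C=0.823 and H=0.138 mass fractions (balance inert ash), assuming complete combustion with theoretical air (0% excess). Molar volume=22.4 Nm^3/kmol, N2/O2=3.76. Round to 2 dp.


Per kg fuel: CO2 = (C/12 kmol)*22.4 = (0.823/12)*22.4 = 1.53627 Nm^3
Per kg fuel: H2O = (H/2 kmol)*22.4 = (0.138/2)*22.4 = 1.54560 Nm^3
O2 needed per kg fuel = C/12 + H/4 = 0.823/12 + 0.138/4 = 0.10308333 kmol
Per kg fuel: N2 = O2*3.76*22.4 = 0.10308333*3.76*22.4 = 8.68209 Nm^3
Total per kg = 1.53627 + 1.54560 + 8.68209 = 11.76396 Nm^3
Total = 11.76396 * 5.5 = 64.70 Nm^3


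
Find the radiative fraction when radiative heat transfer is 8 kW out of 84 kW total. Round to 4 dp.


f_rad = Q_rad / Q_total
f_rad = 8 / 84 = 0.0952


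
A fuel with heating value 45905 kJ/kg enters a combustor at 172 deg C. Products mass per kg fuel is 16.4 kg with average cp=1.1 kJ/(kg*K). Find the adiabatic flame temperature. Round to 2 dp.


T_ad = T_in + Hc / (m_p * cp)
Denominator = 16.4 * 1.1 = 18.0400
Temperature rise = 45905 / 18.0400 = 2544.62 K
T_ad = 172 + 2544.62 = 2716.62 deg C


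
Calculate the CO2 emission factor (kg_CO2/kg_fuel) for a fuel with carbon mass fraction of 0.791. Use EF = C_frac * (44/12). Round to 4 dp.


EF = C_frac * (M_CO2 / M_C)
EF = 0.791 * (44/12)
EF = 0.791 * 3.666667 = 2.9003 kg_CO2/kg_fuel


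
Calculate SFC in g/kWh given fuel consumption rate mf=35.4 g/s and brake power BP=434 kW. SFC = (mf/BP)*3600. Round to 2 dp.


SFC = (mf / BP) * 3600
Rate = 35.4 / 434 = 0.081567 g/(s*kW)
SFC = 0.081567 * 3600 = 293.64 g/kWh


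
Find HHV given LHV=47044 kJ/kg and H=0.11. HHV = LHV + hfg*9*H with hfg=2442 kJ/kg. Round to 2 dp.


HHV = LHV + hfg * 9 * H
Water addition = 2442 * 9 * 0.11 = 2417.580 kJ/kg
HHV = 47044 + 2417.580 = 49461.58 kJ/kg


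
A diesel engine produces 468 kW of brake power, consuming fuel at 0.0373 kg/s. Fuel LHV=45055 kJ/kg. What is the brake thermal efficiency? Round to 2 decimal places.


eta_BTE = (BP / (mf * LHV)) * 100
Denominator = 0.0373 * 45055 = 1680.5515 kW
eta_BTE = (468 / 1680.5515) * 100 = 27.85%


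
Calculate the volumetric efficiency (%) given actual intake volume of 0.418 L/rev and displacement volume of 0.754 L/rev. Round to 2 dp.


eta_v = (V_actual / V_disp) * 100
Ratio = 0.418 / 0.754 = 0.5544
eta_v = 0.5544 * 100 = 55.44%


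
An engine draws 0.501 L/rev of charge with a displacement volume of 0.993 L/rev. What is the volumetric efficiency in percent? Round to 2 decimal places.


eta_v = (V_actual / V_disp) * 100
Ratio = 0.501 / 0.993 = 0.5045
eta_v = 0.5045 * 100 = 50.45%


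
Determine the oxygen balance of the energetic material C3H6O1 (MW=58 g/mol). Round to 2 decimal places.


OB = -1600 * (2C + H/2 - O) / MW
Inner = 2*3 + 6/2 - 1 = 8.00
OB = -1600 * 8.00 / 58 = -220.69%


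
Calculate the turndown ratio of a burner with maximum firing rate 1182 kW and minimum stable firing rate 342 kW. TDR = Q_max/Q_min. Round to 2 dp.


TDR = Q_max / Q_min
TDR = 1182 / 342 = 3.46


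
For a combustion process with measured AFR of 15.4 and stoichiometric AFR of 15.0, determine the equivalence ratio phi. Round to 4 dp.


phi = AFR_stoich / AFR_actual
phi = 15.0 / 15.4 = 0.9740


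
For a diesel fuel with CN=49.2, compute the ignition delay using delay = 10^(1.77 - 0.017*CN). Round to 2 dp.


delay = 10^(1.77 - 0.017*CN)
Exponent = 1.77 - 0.017*49.2 = 0.9336
delay = 10^0.9336 = 8.58 ms


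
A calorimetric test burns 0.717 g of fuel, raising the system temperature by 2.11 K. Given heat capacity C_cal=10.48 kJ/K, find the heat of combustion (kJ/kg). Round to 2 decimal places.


Hc = C_cal * delta_T / m_fuel
Q_released = 10.48 * 2.11 = 22.1128 kJ
m_fuel = 0.717 g = 0.717/1000 kg = 0.000717 kg
Hc = 22.1128 / 0.000717 = 30840.73 kJ/kg


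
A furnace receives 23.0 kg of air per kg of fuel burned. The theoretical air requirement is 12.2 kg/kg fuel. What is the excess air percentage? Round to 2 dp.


Excess air = actual - stoichiometric = 23.0 - 12.2 = 10.80 kg/kg fuel
Excess air % = (excess / stoich) * 100 = (10.80 / 12.2) * 100 = 88.52%


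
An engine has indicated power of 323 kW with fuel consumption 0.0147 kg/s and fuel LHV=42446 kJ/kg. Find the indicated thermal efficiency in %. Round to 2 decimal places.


eta_ith = (IP / (mf * LHV)) * 100
Denominator = 0.0147 * 42446 = 623.9562 kW
eta_ith = (323 / 623.9562) * 100 = 51.77%


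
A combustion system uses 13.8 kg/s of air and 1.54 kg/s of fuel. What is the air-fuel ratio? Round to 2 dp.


AFR = m_air / m_fuel
AFR = 13.8 / 1.54 = 8.96


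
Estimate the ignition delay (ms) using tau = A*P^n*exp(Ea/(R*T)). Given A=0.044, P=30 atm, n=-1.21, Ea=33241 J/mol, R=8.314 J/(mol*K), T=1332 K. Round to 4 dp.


tau = A * P^n * exp(Ea/(R*T))
P^n = 30^(-1.21) = 0.01631861
Ea/(R*T) = 33241/(8.314*1332) = 3.001649
exp(Ea/(R*T)) = 20.118675
tau = 0.044 * 0.01631861 * 20.118675 = 0.0144 ms


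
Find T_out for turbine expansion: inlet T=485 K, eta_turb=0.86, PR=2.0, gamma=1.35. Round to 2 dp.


T_out = T_in * (1 - eta * (1 - PR^(-(gamma-1)/gamma)))
Exponent = -(1.35-1)/1.35 = -0.25925926
PR^exp = 2.0^(-0.25925926) = 0.83551680
Factor = 1 - 0.86*(1 - 0.83551680) = 0.85854445
T_out = 485 * 0.85854445 = 416.39 K


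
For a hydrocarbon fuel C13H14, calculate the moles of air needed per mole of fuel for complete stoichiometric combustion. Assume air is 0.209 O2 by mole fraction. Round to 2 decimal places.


Balanced combustion: C13H14 + 16.5 O2 -> 13 CO2 + 7 H2O
O2 needed = C + H/4 = 13 + 14/4 = 16.50 moles
Air moles = O2 / 0.209 = 16.50 / 0.209 = 78.95 moles air


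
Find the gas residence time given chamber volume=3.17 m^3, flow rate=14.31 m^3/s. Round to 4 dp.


tau = V / Q_flow
tau = 3.17 / 14.31 = 0.2215 s


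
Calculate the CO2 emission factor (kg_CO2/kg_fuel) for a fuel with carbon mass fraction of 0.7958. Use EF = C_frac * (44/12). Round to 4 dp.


EF = C_frac * (M_CO2 / M_C)
EF = 0.7958 * (44/12)
EF = 0.7958 * 3.666667 = 2.9179 kg_CO2/kg_fuel


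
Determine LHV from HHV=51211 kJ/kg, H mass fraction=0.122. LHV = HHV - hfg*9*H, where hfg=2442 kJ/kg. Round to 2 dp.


LHV = HHV - hfg * 9 * H
Water correction = 2442 * 9 * 0.122 = 2681.316 kJ/kg
LHV = 51211 - 2681.316 = 48529.68 kJ/kg


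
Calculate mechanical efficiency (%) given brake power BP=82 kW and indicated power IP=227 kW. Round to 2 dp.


eta_mech = (BP / IP) * 100
Ratio = 82 / 227 = 0.3612
eta_mech = 0.3612 * 100 = 36.12%


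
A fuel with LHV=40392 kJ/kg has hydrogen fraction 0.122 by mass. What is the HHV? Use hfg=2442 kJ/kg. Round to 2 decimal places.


HHV = LHV + hfg * 9 * H
Water addition = 2442 * 9 * 0.122 = 2681.316 kJ/kg
HHV = 40392 + 2681.316 = 43073.32 kJ/kg


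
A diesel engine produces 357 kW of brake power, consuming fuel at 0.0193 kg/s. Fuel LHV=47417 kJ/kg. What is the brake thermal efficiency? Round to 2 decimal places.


eta_BTE = (BP / (mf * LHV)) * 100
Denominator = 0.0193 * 47417 = 915.1481 kW
eta_BTE = (357 / 915.1481) * 100 = 39.01%


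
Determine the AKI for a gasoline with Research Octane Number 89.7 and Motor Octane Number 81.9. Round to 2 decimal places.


AKI = (RON + MON) / 2
AKI = (89.7 + 81.9) / 2
AKI = 171.6 / 2 = 85.80


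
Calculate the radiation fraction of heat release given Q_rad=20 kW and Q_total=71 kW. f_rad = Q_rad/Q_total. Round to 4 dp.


f_rad = Q_rad / Q_total
f_rad = 20 / 71 = 0.2817


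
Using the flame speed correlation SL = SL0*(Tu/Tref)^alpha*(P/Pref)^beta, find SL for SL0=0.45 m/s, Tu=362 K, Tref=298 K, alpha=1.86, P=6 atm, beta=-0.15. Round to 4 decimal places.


SL = SL0 * (Tu/Tref)^alpha * (P/Pref)^beta
T ratio = 362/298 = 1.21476510
(T ratio)^alpha = 1.21476510^1.86 = 1.436004
(P/Pref)^beta = 6^(-0.15) = 0.764324
SL = 0.45 * 1.436004 * 0.764324 = 0.4939 m/s


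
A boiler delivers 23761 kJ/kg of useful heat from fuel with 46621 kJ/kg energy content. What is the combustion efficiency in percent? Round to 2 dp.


Efficiency = (Q_useful / Q_fuel) * 100
Efficiency = (23761 / 46621) * 100
Efficiency = 0.5097 * 100 = 50.97%


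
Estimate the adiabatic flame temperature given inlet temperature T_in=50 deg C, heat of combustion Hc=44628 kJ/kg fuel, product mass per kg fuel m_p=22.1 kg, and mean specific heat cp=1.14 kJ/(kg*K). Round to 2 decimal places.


T_ad = T_in + Hc / (m_p * cp)
Denominator = 22.1 * 1.14 = 25.1940
Temperature rise = 44628 / 25.1940 = 1771.37 K
T_ad = 50 + 1771.37 = 1821.37 deg C


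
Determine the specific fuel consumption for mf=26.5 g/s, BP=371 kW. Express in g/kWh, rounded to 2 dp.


SFC = (mf / BP) * 3600
Rate = 26.5 / 371 = 0.071429 g/(s*kW)
SFC = 0.071429 * 3600 = 257.14 g/kWh


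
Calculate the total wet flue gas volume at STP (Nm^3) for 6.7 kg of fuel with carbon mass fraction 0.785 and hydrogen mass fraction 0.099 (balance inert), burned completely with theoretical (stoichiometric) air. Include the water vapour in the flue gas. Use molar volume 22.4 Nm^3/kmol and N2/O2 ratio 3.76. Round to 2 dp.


Per kg fuel: CO2 = (C/12 kmol)*22.4 = (0.785/12)*22.4 = 1.46533 Nm^3
Per kg fuel: H2O = (H/2 kmol)*22.4 = (0.099/2)*22.4 = 1.10880 Nm^3
O2 needed per kg fuel = C/12 + H/4 = 0.785/12 + 0.099/4 = 0.09016667 kmol
Per kg fuel: N2 = O2*3.76*22.4 = 0.09016667*3.76*22.4 = 7.59420 Nm^3
Total per kg = 1.46533 + 1.10880 + 7.59420 = 10.16833 Nm^3
Total = 10.16833 * 6.7 = 68.13 Nm^3


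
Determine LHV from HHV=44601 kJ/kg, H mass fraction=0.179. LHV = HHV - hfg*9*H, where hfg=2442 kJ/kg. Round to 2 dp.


LHV = HHV - hfg * 9 * H
Water correction = 2442 * 9 * 0.179 = 3934.062 kJ/kg
LHV = 44601 - 3934.062 = 40666.94 kJ/kg


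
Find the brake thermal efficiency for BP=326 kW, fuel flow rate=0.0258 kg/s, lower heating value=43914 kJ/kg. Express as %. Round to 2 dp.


eta_BTE = (BP / (mf * LHV)) * 100
Denominator = 0.0258 * 43914 = 1132.9812 kW
eta_BTE = (326 / 1132.9812) * 100 = 28.77%


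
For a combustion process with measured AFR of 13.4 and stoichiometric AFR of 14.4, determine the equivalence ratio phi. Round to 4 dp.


phi = AFR_stoich / AFR_actual
phi = 14.4 / 13.4 = 1.0746


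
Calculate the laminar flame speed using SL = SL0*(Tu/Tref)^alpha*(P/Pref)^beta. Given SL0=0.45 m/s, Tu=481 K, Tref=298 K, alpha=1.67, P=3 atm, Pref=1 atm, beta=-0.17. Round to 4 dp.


SL = SL0 * (Tu/Tref)^alpha * (P/Pref)^beta
T ratio = 481/298 = 1.61409396
(T ratio)^alpha = 1.61409396^1.67 = 2.224545
(P/Pref)^beta = 3^(-0.17) = 0.829639
SL = 0.45 * 2.224545 * 0.829639 = 0.8305 m/s


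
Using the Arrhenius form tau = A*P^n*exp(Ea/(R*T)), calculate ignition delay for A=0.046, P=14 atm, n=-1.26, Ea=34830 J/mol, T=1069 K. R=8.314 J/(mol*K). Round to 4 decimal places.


tau = A * P^n * exp(Ea/(R*T))
P^n = 14^(-1.26) = 0.03596488
Ea/(R*T) = 34830/(8.314*1069) = 3.918914
exp(Ea/(R*T)) = 50.345747
tau = 0.046 * 0.03596488 * 50.345747 = 0.0833 ms


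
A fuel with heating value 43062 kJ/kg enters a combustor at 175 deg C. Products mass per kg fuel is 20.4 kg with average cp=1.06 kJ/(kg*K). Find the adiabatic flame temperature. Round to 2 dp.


T_ad = T_in + Hc / (m_p * cp)
Denominator = 20.4 * 1.06 = 21.6240
Temperature rise = 43062 / 21.6240 = 1991.40 K
T_ad = 175 + 1991.40 = 2166.40 deg C


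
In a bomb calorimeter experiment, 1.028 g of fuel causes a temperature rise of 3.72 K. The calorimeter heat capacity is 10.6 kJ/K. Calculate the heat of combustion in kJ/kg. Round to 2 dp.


Hc = C_cal * delta_T / m_fuel
Q_released = 10.6 * 3.72 = 39.4320 kJ
m_fuel = 1.028 g = 1.028/1000 kg = 0.001028 kg
Hc = 39.4320 / 0.001028 = 38357.98 kJ/kg


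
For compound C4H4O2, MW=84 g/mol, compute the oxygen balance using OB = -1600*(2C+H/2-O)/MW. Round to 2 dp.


OB = -1600 * (2C + H/2 - O) / MW
Inner = 2*4 + 4/2 - 2 = 8.00
OB = -1600 * 8.00 / 84 = -152.38%


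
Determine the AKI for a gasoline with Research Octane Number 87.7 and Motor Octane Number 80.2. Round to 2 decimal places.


AKI = (RON + MON) / 2
AKI = (87.7 + 80.2) / 2
AKI = 167.9 / 2 = 83.95


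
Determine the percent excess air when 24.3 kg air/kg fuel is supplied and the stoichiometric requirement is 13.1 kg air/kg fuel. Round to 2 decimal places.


Excess air = actual - stoichiometric = 24.3 - 13.1 = 11.20 kg/kg fuel
Excess air % = (excess / stoich) * 100 = (11.20 / 13.1) * 100 = 85.50%


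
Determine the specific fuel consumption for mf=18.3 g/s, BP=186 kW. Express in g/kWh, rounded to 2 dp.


SFC = (mf / BP) * 3600
Rate = 18.3 / 186 = 0.098387 g/(s*kW)
SFC = 0.098387 * 3600 = 354.19 g/kWh


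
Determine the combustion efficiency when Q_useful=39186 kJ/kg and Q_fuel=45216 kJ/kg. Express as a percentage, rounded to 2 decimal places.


Efficiency = (Q_useful / Q_fuel) * 100
Efficiency = (39186 / 45216) * 100
Efficiency = 0.8666 * 100 = 86.66%


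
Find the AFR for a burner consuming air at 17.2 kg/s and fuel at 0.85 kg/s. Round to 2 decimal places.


AFR = m_air / m_fuel
AFR = 17.2 / 0.85 = 20.24


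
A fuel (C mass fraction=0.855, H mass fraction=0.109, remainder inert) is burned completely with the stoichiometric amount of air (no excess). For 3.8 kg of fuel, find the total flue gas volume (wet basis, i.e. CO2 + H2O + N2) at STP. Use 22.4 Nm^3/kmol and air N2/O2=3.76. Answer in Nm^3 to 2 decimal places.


Per kg fuel: CO2 = (C/12 kmol)*22.4 = (0.855/12)*22.4 = 1.59600 Nm^3
Per kg fuel: H2O = (H/2 kmol)*22.4 = (0.109/2)*22.4 = 1.22080 Nm^3
O2 needed per kg fuel = C/12 + H/4 = 0.855/12 + 0.109/4 = 0.09850000 kmol
Per kg fuel: N2 = O2*3.76*22.4 = 0.09850000*3.76*22.4 = 8.29606 Nm^3
Total per kg = 1.59600 + 1.22080 + 8.29606 = 11.11286 Nm^3
Total = 11.11286 * 3.8 = 42.23 Nm^3


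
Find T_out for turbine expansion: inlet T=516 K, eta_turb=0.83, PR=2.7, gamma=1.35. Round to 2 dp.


T_out = T_in * (1 - eta * (1 - PR^(-(gamma-1)/gamma)))
Exponent = -(1.35-1)/1.35 = -0.25925926
PR^exp = 2.7^(-0.25925926) = 0.77297411
Factor = 1 - 0.83*(1 - 0.77297411) = 0.81156851
T_out = 516 * 0.81156851 = 418.77 K


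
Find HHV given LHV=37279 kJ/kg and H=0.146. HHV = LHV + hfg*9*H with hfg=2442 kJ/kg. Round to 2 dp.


HHV = LHV + hfg * 9 * H
Water addition = 2442 * 9 * 0.146 = 3208.788 kJ/kg
HHV = 37279 + 3208.788 = 40487.79 kJ/kg


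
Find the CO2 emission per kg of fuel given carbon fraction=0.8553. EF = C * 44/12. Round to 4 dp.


EF = C_frac * (M_CO2 / M_C)
EF = 0.8553 * (44/12)
EF = 0.8553 * 3.666667 = 3.1361 kg_CO2/kg_fuel


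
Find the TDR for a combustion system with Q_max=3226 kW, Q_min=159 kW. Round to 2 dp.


TDR = Q_max / Q_min
TDR = 3226 / 159 = 20.29


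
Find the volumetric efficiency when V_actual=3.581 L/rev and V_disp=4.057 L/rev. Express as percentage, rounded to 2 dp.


eta_v = (V_actual / V_disp) * 100
Ratio = 3.581 / 4.057 = 0.8827
eta_v = 0.8827 * 100 = 88.27%


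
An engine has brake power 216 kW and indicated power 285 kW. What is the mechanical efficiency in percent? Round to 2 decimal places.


eta_mech = (BP / IP) * 100
Ratio = 216 / 285 = 0.7579
eta_mech = 0.7579 * 100 = 75.79%


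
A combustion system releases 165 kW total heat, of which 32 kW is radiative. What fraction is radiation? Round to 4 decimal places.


f_rad = Q_rad / Q_total
f_rad = 32 / 165 = 0.1939


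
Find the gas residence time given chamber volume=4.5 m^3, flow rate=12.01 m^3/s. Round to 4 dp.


tau = V / Q_flow
tau = 4.5 / 12.01 = 0.3747 s


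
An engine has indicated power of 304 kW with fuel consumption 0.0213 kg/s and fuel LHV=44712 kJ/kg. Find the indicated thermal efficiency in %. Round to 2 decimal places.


eta_ith = (IP / (mf * LHV)) * 100
Denominator = 0.0213 * 44712 = 952.3656 kW
eta_ith = (304 / 952.3656) * 100 = 31.92%


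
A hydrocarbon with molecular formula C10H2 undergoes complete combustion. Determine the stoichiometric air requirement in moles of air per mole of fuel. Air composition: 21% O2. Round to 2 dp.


Balanced combustion: C10H2 + 10.5 O2 -> 10 CO2 + 1 H2O
O2 needed = C + H/4 = 10 + 2/4 = 10.50 moles
Air moles = O2 / 0.21 = 10.50 / 0.21 = 50.00 moles air


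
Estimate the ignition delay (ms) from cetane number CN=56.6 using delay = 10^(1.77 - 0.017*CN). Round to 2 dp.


delay = 10^(1.77 - 0.017*CN)
Exponent = 1.77 - 0.017*56.6 = 0.8078
delay = 10^0.8078 = 6.42 ms


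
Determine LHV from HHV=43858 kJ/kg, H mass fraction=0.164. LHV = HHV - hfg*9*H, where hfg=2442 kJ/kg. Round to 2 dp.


LHV = HHV - hfg * 9 * H
Water correction = 2442 * 9 * 0.164 = 3604.392 kJ/kg
LHV = 43858 - 3604.392 = 40253.61 kJ/kg


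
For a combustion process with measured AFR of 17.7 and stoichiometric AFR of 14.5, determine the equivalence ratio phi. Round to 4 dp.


phi = AFR_stoich / AFR_actual
phi = 14.5 / 17.7 = 0.8192


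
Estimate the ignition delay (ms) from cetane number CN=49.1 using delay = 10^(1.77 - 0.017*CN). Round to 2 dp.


delay = 10^(1.77 - 0.017*CN)
Exponent = 1.77 - 0.017*49.1 = 0.9353
delay = 10^0.9353 = 8.62 ms


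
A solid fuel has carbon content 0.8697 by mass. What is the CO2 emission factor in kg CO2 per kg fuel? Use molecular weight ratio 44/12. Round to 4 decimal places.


EF = C_frac * (M_CO2 / M_C)
EF = 0.8697 * (44/12)
EF = 0.8697 * 3.666667 = 3.1889 kg_CO2/kg_fuel


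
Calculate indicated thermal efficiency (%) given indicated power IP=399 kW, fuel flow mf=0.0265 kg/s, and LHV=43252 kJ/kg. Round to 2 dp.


eta_ith = (IP / (mf * LHV)) * 100
Denominator = 0.0265 * 43252 = 1146.1780 kW
eta_ith = (399 / 1146.1780) * 100 = 34.81%


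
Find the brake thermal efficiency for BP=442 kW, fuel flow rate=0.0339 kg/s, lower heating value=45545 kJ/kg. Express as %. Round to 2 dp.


eta_BTE = (BP / (mf * LHV)) * 100
Denominator = 0.0339 * 45545 = 1543.9755 kW
eta_BTE = (442 / 1543.9755) * 100 = 28.63%


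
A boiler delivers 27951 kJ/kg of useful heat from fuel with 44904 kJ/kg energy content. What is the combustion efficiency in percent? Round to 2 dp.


Efficiency = (Q_useful / Q_fuel) * 100
Efficiency = (27951 / 44904) * 100
Efficiency = 0.6225 * 100 = 62.25%


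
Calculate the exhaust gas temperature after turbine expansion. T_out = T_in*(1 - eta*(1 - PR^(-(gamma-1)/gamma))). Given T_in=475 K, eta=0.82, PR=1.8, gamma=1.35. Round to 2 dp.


T_out = T_in * (1 - eta * (1 - PR^(-(gamma-1)/gamma)))
Exponent = -(1.35-1)/1.35 = -0.25925926
PR^exp = 1.8^(-0.25925926) = 0.85865408
Factor = 1 - 0.82*(1 - 0.85865408) = 0.88409635
T_out = 475 * 0.88409635 = 419.95 K


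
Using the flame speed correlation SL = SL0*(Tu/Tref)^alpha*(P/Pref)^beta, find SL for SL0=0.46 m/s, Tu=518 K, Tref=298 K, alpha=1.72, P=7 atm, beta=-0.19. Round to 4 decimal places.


SL = SL0 * (Tu/Tref)^alpha * (P/Pref)^beta
T ratio = 518/298 = 1.73825503
(T ratio)^alpha = 1.73825503^1.72 = 2.588184
(P/Pref)^beta = 7^(-0.19) = 0.690926
SL = 0.46 * 2.588184 * 0.690926 = 0.8226 m/s


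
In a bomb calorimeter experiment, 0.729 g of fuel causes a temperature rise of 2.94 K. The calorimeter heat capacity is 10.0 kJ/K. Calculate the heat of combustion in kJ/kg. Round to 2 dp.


Hc = C_cal * delta_T / m_fuel
Q_released = 10.0 * 2.94 = 29.4000 kJ
m_fuel = 0.729 g = 0.729/1000 kg = 0.000729 kg
Hc = 29.4000 / 0.000729 = 40329.22 kJ/kg


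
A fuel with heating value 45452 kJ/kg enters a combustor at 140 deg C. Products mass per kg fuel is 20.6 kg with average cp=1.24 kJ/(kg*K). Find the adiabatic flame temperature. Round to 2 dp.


T_ad = T_in + Hc / (m_p * cp)
Denominator = 20.6 * 1.24 = 25.5440
Temperature rise = 45452 / 25.5440 = 1779.36 K
T_ad = 140 + 1779.36 = 1919.36 deg C


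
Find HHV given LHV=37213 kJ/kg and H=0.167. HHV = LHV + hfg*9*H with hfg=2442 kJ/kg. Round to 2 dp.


HHV = LHV + hfg * 9 * H
Water addition = 2442 * 9 * 0.167 = 3670.326 kJ/kg
HHV = 37213 + 3670.326 = 40883.33 kJ/kg


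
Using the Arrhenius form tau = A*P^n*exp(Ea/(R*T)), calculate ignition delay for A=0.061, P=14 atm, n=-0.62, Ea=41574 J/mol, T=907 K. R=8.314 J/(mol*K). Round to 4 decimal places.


tau = A * P^n * exp(Ea/(R*T))
P^n = 14^(-0.62) = 0.19471554
Ea/(R*T) = 41574/(8.314*907) = 5.513210
exp(Ea/(R*T)) = 247.945660
tau = 0.061 * 0.19471554 * 247.945660 = 2.9450 ms


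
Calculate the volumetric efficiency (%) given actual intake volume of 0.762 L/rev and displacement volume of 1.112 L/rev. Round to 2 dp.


eta_v = (V_actual / V_disp) * 100
Ratio = 0.762 / 1.112 = 0.6853
eta_v = 0.6853 * 100 = 68.53%


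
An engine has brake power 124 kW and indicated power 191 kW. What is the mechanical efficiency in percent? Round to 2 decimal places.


eta_mech = (BP / IP) * 100
Ratio = 124 / 191 = 0.6492
eta_mech = 0.6492 * 100 = 64.92%


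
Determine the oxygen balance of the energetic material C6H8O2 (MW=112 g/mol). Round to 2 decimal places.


OB = -1600 * (2C + H/2 - O) / MW
Inner = 2*6 + 8/2 - 2 = 14.00
OB = -1600 * 14.00 / 112 = -200.00%


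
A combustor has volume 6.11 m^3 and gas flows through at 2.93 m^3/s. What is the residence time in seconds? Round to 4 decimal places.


tau = V / Q_flow
tau = 6.11 / 2.93 = 2.0853 s


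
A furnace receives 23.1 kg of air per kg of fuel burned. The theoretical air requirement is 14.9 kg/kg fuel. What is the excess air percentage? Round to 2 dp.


Excess air = actual - stoichiometric = 23.1 - 14.9 = 8.20 kg/kg fuel
Excess air % = (excess / stoich) * 100 = (8.20 / 14.9) * 100 = 55.03%


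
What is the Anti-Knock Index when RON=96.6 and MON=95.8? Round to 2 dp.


AKI = (RON + MON) / 2
AKI = (96.6 + 95.8) / 2
AKI = 192.4 / 2 = 96.20


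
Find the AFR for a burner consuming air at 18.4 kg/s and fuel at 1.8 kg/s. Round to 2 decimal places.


AFR = m_air / m_fuel
AFR = 18.4 / 1.8 = 10.22


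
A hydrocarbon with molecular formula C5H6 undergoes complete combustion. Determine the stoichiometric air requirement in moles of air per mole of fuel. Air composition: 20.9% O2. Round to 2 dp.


Balanced combustion: C5H6 + 6.5 O2 -> 5 CO2 + 3 H2O
O2 needed = C + H/4 = 5 + 6/4 = 6.50 moles
Air moles = O2 / 0.209 = 6.50 / 0.209 = 31.10 moles air


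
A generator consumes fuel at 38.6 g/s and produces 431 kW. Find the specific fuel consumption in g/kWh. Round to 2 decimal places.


SFC = (mf / BP) * 3600
Rate = 38.6 / 431 = 0.089559 g/(s*kW)
SFC = 0.089559 * 3600 = 322.41 g/kWh


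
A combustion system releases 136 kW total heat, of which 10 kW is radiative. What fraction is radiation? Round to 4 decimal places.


f_rad = Q_rad / Q_total
f_rad = 10 / 136 = 0.0735


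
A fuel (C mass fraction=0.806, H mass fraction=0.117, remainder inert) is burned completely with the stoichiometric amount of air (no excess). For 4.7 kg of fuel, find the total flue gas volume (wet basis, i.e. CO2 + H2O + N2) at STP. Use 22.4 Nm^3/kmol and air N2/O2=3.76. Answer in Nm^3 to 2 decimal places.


Per kg fuel: CO2 = (C/12 kmol)*22.4 = (0.806/12)*22.4 = 1.50453 Nm^3
Per kg fuel: H2O = (H/2 kmol)*22.4 = (0.117/2)*22.4 = 1.31040 Nm^3
O2 needed per kg fuel = C/12 + H/4 = 0.806/12 + 0.117/4 = 0.09641667 kmol
Per kg fuel: N2 = O2*3.76*22.4 = 0.09641667*3.76*22.4 = 8.12060 Nm^3
Total per kg = 1.50453 + 1.31040 + 8.12060 = 10.93553 Nm^3
Total = 10.93553 * 4.7 = 51.40 Nm^3


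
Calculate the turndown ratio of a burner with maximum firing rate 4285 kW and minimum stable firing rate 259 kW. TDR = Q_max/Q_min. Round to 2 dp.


TDR = Q_max / Q_min
TDR = 4285 / 259 = 16.54


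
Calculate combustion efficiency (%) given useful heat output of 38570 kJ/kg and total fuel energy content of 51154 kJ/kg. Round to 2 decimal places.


Efficiency = (Q_useful / Q_fuel) * 100
Efficiency = (38570 / 51154) * 100
Efficiency = 0.7540 * 100 = 75.40%


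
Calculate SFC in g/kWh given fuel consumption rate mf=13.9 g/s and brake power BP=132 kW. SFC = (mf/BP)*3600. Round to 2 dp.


SFC = (mf / BP) * 3600
Rate = 13.9 / 132 = 0.105303 g/(s*kW)
SFC = 0.105303 * 3600 = 379.09 g/kWh


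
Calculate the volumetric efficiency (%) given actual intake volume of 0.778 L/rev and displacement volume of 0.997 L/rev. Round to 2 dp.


eta_v = (V_actual / V_disp) * 100
Ratio = 0.778 / 0.997 = 0.7803
eta_v = 0.7803 * 100 = 78.03%


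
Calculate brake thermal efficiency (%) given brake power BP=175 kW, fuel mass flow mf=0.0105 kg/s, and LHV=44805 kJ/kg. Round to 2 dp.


eta_BTE = (BP / (mf * LHV)) * 100
Denominator = 0.0105 * 44805 = 470.4525 kW
eta_BTE = (175 / 470.4525) * 100 = 37.20%


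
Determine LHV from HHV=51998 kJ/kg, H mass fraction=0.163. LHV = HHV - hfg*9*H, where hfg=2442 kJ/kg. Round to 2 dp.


LHV = HHV - hfg * 9 * H
Water correction = 2442 * 9 * 0.163 = 3582.414 kJ/kg
LHV = 51998 - 3582.414 = 48415.59 kJ/kg


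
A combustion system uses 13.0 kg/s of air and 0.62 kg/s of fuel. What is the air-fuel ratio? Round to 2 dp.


AFR = m_air / m_fuel
AFR = 13.0 / 0.62 = 20.97


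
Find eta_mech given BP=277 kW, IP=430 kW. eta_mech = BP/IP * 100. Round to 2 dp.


eta_mech = (BP / IP) * 100
Ratio = 277 / 430 = 0.6442
eta_mech = 0.6442 * 100 = 64.42%


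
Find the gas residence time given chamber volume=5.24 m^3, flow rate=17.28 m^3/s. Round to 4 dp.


tau = V / Q_flow
tau = 5.24 / 17.28 = 0.3032 s


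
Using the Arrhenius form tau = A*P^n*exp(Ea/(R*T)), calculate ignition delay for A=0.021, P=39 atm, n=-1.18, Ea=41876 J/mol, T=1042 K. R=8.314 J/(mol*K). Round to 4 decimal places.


tau = A * P^n * exp(Ea/(R*T))
P^n = 39^(-1.18) = 0.01326001
Ea/(R*T) = 41876/(8.314*1042) = 4.833786
exp(Ea/(R*T)) = 125.685953
tau = 0.021 * 0.01326001 * 125.685953 = 0.0350 ms


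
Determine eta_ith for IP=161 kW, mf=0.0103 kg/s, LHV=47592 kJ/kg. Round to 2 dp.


eta_ith = (IP / (mf * LHV)) * 100
Denominator = 0.0103 * 47592 = 490.1976 kW
eta_ith = (161 / 490.1976) * 100 = 32.84%


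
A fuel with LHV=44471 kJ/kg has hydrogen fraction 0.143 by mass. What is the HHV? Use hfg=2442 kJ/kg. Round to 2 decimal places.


HHV = LHV + hfg * 9 * H
Water addition = 2442 * 9 * 0.143 = 3142.854 kJ/kg
HHV = 44471 + 3142.854 = 47613.85 kJ/kg


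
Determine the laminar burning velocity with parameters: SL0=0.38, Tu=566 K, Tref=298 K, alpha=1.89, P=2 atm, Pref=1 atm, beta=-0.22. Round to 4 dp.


SL = SL0 * (Tu/Tref)^alpha * (P/Pref)^beta
T ratio = 566/298 = 1.89932886
(T ratio)^alpha = 1.89932886^1.89 = 3.361664
(P/Pref)^beta = 2^(-0.22) = 0.858565
SL = 0.38 * 3.361664 * 0.858565 = 1.0968 m/s


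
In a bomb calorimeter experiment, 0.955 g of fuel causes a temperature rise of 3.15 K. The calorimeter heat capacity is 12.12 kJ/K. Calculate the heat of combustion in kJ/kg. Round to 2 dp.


Hc = C_cal * delta_T / m_fuel
Q_released = 12.12 * 3.15 = 38.1780 kJ
m_fuel = 0.955 g = 0.955/1000 kg = 0.000955 kg
Hc = 38.1780 / 0.000955 = 39976.96 kJ/kg


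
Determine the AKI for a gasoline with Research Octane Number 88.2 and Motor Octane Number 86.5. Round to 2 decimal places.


AKI = (RON + MON) / 2
AKI = (88.2 + 86.5) / 2
AKI = 174.7 / 2 = 87.35


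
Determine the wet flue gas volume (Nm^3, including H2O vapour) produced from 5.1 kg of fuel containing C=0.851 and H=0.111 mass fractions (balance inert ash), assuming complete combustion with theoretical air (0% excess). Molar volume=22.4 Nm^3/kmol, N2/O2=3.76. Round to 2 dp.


Per kg fuel: CO2 = (C/12 kmol)*22.4 = (0.851/12)*22.4 = 1.58853 Nm^3
Per kg fuel: H2O = (H/2 kmol)*22.4 = (0.111/2)*22.4 = 1.24320 Nm^3
O2 needed per kg fuel = C/12 + H/4 = 0.851/12 + 0.111/4 = 0.09866667 kmol
Per kg fuel: N2 = O2*3.76*22.4 = 0.09866667*3.76*22.4 = 8.31010 Nm^3
Total per kg = 1.58853 + 1.24320 + 8.31010 = 11.14183 Nm^3
Total = 11.14183 * 5.1 = 56.82 Nm^3


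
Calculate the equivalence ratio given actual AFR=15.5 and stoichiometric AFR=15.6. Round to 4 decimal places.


phi = AFR_stoich / AFR_actual
phi = 15.6 / 15.5 = 1.0065


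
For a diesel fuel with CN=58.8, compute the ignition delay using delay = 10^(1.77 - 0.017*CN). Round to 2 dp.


delay = 10^(1.77 - 0.017*CN)
Exponent = 1.77 - 0.017*58.8 = 0.7704
delay = 10^0.7704 = 5.89 ms


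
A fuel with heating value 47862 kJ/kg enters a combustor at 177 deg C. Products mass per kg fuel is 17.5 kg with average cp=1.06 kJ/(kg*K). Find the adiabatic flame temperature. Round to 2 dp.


T_ad = T_in + Hc / (m_p * cp)
Denominator = 17.5 * 1.06 = 18.5500
Temperature rise = 47862 / 18.5500 = 2580.16 K
T_ad = 177 + 2580.16 = 2757.16 deg C


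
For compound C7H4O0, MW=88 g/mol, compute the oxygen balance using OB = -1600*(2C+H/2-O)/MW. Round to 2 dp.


OB = -1600 * (2C + H/2 - O) / MW
Inner = 2*7 + 4/2 - 0 = 16.00
OB = -1600 * 16.00 / 88 = -290.91%


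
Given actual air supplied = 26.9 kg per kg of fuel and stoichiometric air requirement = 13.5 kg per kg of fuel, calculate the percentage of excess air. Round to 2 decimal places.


Excess air = actual - stoichiometric = 26.9 - 13.5 = 13.40 kg/kg fuel
Excess air % = (excess / stoich) * 100 = (13.40 / 13.5) * 100 = 99.26%


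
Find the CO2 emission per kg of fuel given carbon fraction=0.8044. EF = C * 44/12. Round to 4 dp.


EF = C_frac * (M_CO2 / M_C)
EF = 0.8044 * (44/12)
EF = 0.8044 * 3.666667 = 2.9495 kg_CO2/kg_fuel


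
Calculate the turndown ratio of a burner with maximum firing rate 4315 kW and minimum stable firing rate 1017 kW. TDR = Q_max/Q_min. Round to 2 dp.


TDR = Q_max / Q_min
TDR = 4315 / 1017 = 4.24


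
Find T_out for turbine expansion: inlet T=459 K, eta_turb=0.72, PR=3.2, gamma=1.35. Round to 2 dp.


T_out = T_in * (1 - eta * (1 - PR^(-(gamma-1)/gamma)))
Exponent = -(1.35-1)/1.35 = -0.25925926
PR^exp = 3.2^(-0.25925926) = 0.73966521
Factor = 1 - 0.72*(1 - 0.73966521) = 0.81255895
T_out = 459 * 0.81255895 = 372.96 K


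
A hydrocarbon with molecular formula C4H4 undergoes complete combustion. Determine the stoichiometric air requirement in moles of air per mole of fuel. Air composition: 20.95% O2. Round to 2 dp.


Balanced combustion: C4H4 + 5 O2 -> 4 CO2 + 2 H2O
O2 needed = C + H/4 = 4 + 4/4 = 5.00 moles
Air moles = O2 / 0.2095 = 5.00 / 0.2095 = 23.87 moles air


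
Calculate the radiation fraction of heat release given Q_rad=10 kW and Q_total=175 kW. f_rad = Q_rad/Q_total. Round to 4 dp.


f_rad = Q_rad / Q_total
f_rad = 10 / 175 = 0.0571


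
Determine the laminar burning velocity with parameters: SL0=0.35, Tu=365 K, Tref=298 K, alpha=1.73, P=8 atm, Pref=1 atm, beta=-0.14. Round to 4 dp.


SL = SL0 * (Tu/Tref)^alpha * (P/Pref)^beta
T ratio = 365/298 = 1.22483221
(T ratio)^alpha = 1.22483221^1.73 = 1.420275
(P/Pref)^beta = 8^(-0.14) = 0.747425
SL = 0.35 * 1.420275 * 0.747425 = 0.3715 m/s


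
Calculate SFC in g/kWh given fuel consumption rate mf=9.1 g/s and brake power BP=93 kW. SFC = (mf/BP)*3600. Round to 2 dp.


SFC = (mf / BP) * 3600
Rate = 9.1 / 93 = 0.097849 g/(s*kW)
SFC = 0.097849 * 3600 = 352.26 g/kWh


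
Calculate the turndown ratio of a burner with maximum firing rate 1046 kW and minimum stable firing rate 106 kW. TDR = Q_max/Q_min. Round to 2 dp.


TDR = Q_max / Q_min
TDR = 1046 / 106 = 9.87


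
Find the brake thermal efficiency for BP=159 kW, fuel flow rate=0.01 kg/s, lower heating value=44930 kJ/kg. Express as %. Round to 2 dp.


eta_BTE = (BP / (mf * LHV)) * 100
Denominator = 0.01 * 44930 = 449.3000 kW
eta_BTE = (159 / 449.3000) * 100 = 35.39%


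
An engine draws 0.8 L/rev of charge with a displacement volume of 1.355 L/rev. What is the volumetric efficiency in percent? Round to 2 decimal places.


eta_v = (V_actual / V_disp) * 100
Ratio = 0.8 / 1.355 = 0.5904
eta_v = 0.5904 * 100 = 59.04%


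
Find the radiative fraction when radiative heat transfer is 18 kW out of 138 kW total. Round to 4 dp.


f_rad = Q_rad / Q_total
f_rad = 18 / 138 = 0.1304


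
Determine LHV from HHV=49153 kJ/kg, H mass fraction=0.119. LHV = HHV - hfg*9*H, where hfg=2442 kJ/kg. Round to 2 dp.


LHV = HHV - hfg * 9 * H
Water correction = 2442 * 9 * 0.119 = 2615.382 kJ/kg
LHV = 49153 - 2615.382 = 46537.62 kJ/kg


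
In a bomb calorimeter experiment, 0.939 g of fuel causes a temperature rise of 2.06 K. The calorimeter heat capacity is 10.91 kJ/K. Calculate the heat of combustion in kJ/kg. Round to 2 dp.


Hc = C_cal * delta_T / m_fuel
Q_released = 10.91 * 2.06 = 22.4746 kJ
m_fuel = 0.939 g = 0.939/1000 kg = 0.000939 kg
Hc = 22.4746 / 0.000939 = 23934.61 kJ/kg


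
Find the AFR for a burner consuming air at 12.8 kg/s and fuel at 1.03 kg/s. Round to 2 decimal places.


AFR = m_air / m_fuel
AFR = 12.8 / 1.03 = 12.43
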